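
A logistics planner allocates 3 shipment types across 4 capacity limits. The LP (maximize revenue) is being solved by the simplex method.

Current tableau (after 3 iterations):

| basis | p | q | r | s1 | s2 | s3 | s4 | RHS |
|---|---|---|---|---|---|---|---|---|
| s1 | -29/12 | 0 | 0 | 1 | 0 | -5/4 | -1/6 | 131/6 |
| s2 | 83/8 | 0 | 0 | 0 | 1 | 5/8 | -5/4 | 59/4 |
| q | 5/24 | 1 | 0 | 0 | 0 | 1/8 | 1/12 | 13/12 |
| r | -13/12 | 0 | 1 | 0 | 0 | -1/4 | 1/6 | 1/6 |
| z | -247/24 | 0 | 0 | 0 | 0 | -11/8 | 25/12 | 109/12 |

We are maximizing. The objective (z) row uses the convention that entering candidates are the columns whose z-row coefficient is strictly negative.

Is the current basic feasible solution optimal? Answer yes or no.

Column p has objective-row coefficient -247/24, which is negative; an improving pivot exists, so not yet optimal.

no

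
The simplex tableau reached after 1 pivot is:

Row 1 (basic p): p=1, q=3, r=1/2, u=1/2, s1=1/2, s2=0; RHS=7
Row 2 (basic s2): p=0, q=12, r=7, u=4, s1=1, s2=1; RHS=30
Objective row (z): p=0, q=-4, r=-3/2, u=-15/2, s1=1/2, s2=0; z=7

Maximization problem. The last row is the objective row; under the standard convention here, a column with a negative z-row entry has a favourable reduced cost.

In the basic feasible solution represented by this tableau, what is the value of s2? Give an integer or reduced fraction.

30

s2 is basic (row 2); its value is the RHS of that row: 30.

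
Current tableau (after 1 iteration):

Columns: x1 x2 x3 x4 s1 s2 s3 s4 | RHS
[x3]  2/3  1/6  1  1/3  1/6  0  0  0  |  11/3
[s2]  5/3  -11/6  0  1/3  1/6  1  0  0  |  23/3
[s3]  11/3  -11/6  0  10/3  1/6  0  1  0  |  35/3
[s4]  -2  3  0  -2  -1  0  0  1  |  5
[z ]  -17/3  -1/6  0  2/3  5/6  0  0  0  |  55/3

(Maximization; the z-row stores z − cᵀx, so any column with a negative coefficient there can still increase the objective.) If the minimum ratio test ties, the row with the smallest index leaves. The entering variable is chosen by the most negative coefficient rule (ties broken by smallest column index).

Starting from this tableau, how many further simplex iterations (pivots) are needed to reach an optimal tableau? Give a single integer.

2

pivot: x1 in, s3 out → z = 400/11
pivot: x2 in, x3 out → z = 502/11
No improving column remains; optimal.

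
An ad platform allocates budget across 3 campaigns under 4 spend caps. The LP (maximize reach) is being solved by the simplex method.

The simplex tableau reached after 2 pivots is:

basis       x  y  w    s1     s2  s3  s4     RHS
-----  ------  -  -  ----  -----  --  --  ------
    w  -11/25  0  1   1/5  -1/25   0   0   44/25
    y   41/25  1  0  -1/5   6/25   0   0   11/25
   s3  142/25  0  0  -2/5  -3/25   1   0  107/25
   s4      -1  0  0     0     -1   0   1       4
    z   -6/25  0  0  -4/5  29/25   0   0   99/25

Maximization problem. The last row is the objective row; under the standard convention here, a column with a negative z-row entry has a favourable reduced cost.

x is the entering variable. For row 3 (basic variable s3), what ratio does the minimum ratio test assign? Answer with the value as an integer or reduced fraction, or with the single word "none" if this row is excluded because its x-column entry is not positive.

107/142

Ratio = RHS / (x entry) = (107/25) / (142/25) = 107/142.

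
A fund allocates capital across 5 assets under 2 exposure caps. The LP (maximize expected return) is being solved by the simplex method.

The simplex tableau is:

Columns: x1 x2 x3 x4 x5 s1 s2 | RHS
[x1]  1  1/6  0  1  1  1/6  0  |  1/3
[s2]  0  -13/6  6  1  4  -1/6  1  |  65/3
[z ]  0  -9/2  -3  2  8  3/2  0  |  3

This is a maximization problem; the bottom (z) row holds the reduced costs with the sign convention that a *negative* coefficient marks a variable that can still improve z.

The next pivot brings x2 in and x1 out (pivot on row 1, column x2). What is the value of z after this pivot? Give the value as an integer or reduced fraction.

12

Minimum ratio for x2: (1/3)/(1/6) = 2.
z changes by −(z-row coeff of x2)·ratio = −(-9/2)·2 = 9.
New z = 3 + 9 = 12.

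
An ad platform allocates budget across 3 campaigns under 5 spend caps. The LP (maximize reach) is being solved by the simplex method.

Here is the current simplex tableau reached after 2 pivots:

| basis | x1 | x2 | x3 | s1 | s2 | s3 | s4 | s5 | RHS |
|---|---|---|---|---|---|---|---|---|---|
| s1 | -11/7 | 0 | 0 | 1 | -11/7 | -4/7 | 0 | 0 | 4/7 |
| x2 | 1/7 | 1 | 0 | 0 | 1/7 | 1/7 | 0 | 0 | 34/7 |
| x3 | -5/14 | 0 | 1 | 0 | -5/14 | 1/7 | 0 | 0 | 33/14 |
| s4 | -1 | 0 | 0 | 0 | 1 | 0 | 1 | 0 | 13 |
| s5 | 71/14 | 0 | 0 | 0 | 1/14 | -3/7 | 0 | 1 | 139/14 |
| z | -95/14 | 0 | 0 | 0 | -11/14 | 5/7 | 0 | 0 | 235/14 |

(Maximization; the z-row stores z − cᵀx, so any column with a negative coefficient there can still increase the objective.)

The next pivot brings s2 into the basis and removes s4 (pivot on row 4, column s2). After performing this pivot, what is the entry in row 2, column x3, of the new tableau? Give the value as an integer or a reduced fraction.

Pivot element is row 4, column s2: 1.
Normalize row 4: new (row 4, x3) = 0/1 = 0.
row 2 ← row 2 − (1/7)·(new row 4): 0 − (1/7)·0 = 0.

0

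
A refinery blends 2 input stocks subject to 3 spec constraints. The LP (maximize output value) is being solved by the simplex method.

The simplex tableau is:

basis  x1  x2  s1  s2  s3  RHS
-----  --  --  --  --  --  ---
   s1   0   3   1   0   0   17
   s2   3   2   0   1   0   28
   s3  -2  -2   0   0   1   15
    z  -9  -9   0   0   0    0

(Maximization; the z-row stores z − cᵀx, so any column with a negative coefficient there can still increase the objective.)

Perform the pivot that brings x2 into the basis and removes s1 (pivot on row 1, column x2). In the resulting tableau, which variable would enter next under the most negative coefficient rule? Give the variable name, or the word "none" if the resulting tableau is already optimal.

x1

Pivot element 3. New z-row = old z-row − (-9)·(row 1/3).
Updated z-row coefficients: x1: -9, x2: 0, s1: 3, s2: 0, s3: 0.
The most negative is -9 in column x1, so x1 would enter next.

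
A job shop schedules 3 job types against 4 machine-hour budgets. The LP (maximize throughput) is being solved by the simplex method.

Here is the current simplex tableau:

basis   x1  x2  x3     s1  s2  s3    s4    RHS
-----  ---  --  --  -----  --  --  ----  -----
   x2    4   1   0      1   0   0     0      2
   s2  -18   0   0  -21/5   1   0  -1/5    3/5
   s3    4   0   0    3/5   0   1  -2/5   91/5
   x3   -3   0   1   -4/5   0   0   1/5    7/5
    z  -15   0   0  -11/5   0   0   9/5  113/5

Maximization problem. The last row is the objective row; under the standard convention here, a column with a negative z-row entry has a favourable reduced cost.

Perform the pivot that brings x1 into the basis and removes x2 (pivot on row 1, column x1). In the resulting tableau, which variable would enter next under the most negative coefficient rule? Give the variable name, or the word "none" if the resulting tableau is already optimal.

none

Pivot element 4. New z-row = old z-row − (-15)·(row 1/4).
Updated z-row coefficients: x1: 0, x2: 15/4, x3: 0, s1: 31/20, s2: 0, s3: 0, s4: 9/5.
No coefficient is strictly negative; the tableau after this pivot is optimal.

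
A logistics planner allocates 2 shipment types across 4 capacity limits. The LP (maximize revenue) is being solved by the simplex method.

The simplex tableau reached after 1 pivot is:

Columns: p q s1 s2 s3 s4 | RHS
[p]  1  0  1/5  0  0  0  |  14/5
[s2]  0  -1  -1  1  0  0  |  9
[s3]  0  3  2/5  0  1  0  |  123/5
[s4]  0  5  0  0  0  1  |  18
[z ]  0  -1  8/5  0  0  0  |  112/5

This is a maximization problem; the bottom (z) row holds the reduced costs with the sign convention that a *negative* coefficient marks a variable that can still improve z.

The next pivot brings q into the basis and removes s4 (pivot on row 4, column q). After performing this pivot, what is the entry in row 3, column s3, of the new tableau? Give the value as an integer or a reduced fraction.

1

Pivot element is row 4, column q: 5.
Normalize row 4: new (row 4, s3) = 0/5 = 0.
row 3 ← row 3 − 3·(new row 4): 1 − 3·0 = 1.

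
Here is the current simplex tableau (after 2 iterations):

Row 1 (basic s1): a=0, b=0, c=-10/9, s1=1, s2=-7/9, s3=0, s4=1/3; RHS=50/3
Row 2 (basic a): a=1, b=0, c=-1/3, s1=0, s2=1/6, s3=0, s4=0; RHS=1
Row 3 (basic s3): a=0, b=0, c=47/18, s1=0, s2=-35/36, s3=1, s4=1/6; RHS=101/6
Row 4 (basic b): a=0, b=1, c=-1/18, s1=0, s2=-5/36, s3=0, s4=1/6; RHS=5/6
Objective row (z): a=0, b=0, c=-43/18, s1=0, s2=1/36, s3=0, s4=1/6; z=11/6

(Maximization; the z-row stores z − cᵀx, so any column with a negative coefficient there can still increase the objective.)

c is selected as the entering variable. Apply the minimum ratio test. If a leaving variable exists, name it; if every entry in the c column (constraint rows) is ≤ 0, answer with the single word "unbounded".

s3

Ratios: row 1 (s1): entry -10/9 ≤ 0, skip; row 2 (a): entry -1/3 ≤ 0, skip; row 3 (s3): (101/6)/(47/18) = 303/47; row 4 (b): entry -1/18 ≤ 0, skip.
Minimum ratio is in the s3 row, so s3 leaves.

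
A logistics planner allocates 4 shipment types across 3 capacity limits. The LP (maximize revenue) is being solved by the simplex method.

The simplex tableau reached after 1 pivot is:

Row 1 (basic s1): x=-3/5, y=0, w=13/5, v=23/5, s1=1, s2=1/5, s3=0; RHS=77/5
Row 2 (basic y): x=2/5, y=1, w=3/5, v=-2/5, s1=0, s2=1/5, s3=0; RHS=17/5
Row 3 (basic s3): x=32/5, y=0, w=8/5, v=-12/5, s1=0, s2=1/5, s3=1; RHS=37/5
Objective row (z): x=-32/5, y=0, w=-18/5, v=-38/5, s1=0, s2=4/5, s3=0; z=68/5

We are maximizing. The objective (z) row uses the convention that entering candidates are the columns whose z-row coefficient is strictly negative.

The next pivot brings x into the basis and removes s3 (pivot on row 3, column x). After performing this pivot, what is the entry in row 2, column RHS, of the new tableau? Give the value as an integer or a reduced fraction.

47/16

Pivot element is row 3, column x: 32/5.
Normalize row 3: new (row 3, RHS) = (37/5)/(32/5) = 37/32.
row 2 ← row 2 − (2/5)·(new row 3): 17/5 − (2/5)·(37/32) = 47/16.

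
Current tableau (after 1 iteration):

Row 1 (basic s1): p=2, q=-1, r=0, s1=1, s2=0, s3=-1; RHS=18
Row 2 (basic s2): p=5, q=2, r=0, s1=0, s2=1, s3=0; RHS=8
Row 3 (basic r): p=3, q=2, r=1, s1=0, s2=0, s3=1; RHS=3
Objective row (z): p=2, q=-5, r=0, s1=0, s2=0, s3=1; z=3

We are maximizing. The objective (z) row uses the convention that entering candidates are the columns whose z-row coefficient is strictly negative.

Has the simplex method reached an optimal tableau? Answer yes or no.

no

Column q has objective-row coefficient -5, which is negative; an improving pivot exists, so not yet optimal.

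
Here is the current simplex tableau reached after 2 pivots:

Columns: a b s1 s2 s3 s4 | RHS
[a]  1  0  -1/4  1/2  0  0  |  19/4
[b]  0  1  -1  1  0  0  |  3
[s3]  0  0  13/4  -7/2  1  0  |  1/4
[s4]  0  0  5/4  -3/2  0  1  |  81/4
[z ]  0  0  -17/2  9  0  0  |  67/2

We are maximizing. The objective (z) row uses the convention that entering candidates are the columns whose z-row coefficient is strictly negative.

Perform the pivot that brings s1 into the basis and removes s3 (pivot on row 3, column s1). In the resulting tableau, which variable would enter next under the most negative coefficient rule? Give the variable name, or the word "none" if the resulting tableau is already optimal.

Pivot element 13/4. New z-row = old z-row − (-17/2)·(row 3/(13/4)).
Updated z-row coefficients: a: 0, b: 0, s1: 0, s2: -2/13, s3: 34/13, s4: 0.
The most negative is -2/13 in column s2, so s2 would enter next.

s2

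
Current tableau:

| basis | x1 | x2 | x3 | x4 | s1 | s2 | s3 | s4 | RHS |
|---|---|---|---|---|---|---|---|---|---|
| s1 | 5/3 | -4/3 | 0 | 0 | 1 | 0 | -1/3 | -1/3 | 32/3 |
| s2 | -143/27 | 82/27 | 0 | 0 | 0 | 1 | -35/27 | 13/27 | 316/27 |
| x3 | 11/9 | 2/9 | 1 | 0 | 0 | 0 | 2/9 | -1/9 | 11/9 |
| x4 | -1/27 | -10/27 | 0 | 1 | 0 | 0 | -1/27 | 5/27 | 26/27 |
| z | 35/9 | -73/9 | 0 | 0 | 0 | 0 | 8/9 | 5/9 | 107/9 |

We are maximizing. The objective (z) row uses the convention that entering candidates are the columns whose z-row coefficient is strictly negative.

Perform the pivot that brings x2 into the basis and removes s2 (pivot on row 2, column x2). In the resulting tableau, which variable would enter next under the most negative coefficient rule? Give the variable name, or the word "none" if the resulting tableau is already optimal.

x1

Pivot element 82/27. New z-row = old z-row − (-73/9)·(row 2/(82/27)).
Updated z-row coefficients: x1: -841/82, x2: 0, x3: 0, x4: 0, s1: 0, s2: 219/82, s3: -211/82, s4: 151/82.
The most negative is -841/82 in column x1, so x1 would enter next.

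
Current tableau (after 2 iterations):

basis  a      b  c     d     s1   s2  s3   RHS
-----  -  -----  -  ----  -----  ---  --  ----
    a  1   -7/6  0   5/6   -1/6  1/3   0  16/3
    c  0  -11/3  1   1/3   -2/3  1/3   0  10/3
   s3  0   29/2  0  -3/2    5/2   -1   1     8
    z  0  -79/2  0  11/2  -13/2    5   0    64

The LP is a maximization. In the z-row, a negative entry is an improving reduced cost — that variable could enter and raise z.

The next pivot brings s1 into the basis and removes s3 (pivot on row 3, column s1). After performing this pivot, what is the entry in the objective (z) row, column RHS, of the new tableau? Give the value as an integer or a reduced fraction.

424/5

Pivot element is row 3, column s1: 5/2.
Normalize row 3: new (row 3, RHS) = 8/(5/2) = 16/5.
z-row ← z-row − (-13/2)·(new row 3): 64 − (-13/2)·(16/5) = 424/5.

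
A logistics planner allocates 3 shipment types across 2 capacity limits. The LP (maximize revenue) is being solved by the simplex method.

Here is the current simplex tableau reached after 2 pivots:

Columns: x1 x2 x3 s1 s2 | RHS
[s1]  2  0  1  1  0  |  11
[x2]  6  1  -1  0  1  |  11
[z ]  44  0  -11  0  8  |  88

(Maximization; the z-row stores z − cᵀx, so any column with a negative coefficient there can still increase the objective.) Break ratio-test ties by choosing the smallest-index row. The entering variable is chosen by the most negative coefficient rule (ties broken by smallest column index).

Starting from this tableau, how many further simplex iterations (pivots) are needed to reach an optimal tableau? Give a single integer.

1

pivot: x3 in, s1 out → z = 209
No improving column remains; optimal.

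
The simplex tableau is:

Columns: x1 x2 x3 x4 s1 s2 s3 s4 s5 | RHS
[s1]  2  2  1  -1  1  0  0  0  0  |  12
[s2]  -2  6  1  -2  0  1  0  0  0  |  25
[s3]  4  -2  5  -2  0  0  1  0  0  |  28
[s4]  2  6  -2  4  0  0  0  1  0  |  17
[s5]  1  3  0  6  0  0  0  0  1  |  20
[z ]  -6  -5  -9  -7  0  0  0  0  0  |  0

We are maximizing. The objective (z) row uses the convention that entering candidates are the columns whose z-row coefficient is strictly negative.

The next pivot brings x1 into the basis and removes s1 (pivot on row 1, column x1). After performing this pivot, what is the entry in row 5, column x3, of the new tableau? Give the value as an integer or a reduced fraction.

Pivot element is row 1, column x1: 2.
Normalize row 1: new (row 1, x3) = 1/2 = 1/2.
row 5 ← row 5 − 1·(new row 1): 0 − 1·(1/2) = -1/2.

-1/2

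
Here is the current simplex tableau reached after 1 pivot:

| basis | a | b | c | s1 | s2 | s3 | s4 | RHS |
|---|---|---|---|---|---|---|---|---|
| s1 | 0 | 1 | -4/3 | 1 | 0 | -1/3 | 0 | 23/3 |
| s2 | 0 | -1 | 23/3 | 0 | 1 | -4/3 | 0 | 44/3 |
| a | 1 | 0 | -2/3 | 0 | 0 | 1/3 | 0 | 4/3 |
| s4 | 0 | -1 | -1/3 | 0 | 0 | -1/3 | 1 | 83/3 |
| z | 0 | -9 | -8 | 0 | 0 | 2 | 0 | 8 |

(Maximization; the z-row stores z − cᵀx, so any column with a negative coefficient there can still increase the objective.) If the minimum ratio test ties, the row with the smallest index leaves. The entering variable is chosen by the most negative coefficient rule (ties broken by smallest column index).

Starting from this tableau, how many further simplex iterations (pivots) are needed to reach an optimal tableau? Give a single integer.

pivot: b in, s1 out → z = 77
pivot: c in, s2 out → z = 2803/19
pivot: s3 in, a out → z = 881/3
No improving column remains; optimal.

3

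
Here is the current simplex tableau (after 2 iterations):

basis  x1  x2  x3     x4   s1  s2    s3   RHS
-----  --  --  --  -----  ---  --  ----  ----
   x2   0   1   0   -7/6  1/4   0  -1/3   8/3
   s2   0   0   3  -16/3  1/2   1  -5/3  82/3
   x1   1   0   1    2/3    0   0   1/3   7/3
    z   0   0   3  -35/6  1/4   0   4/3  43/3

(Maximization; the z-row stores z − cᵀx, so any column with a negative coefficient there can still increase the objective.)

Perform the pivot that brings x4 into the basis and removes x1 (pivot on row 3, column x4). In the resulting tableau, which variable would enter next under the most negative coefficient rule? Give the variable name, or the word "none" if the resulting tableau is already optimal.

Pivot element 2/3. New z-row = old z-row − (-35/6)·(row 3/(2/3)).
Updated z-row coefficients: x1: 35/4, x2: 0, x3: 47/4, x4: 0, s1: 1/4, s2: 0, s3: 17/4.
No coefficient is strictly negative; the tableau after this pivot is optimal.

none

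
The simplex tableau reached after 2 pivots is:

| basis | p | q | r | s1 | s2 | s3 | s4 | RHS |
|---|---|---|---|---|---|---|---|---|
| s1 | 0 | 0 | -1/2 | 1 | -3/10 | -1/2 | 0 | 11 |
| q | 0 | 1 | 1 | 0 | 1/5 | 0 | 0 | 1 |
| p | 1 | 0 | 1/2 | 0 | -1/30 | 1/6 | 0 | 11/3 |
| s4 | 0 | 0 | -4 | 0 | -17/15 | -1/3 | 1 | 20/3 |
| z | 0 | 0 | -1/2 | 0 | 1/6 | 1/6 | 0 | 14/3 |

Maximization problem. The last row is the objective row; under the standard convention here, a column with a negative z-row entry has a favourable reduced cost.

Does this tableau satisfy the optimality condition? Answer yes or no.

Column r has objective-row coefficient -1/2, which is negative; an improving pivot exists, so not yet optimal.

no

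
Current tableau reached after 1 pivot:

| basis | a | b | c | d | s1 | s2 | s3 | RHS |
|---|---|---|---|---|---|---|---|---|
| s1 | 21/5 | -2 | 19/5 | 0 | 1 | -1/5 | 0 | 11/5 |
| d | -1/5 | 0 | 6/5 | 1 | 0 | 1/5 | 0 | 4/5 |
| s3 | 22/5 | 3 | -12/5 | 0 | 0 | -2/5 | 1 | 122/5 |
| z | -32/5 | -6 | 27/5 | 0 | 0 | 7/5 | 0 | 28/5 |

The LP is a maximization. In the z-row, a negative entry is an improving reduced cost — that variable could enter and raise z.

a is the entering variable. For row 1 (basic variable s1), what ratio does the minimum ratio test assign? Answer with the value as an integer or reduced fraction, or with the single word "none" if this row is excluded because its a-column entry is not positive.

11/21

Ratio = RHS / (a entry) = (11/5) / (21/5) = 11/21.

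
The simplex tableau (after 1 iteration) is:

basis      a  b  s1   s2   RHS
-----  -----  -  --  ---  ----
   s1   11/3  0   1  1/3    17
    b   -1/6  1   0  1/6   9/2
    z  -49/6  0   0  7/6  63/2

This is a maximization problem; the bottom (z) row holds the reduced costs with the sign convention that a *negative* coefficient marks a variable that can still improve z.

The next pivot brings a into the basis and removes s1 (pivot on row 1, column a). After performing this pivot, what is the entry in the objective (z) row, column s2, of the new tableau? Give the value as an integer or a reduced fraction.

Pivot element is row 1, column a: 11/3.
Normalize row 1: new (row 1, s2) = (1/3)/(11/3) = 1/11.
z-row ← z-row − (-49/6)·(new row 1): 7/6 − (-49/6)·(1/11) = 21/11.

21/11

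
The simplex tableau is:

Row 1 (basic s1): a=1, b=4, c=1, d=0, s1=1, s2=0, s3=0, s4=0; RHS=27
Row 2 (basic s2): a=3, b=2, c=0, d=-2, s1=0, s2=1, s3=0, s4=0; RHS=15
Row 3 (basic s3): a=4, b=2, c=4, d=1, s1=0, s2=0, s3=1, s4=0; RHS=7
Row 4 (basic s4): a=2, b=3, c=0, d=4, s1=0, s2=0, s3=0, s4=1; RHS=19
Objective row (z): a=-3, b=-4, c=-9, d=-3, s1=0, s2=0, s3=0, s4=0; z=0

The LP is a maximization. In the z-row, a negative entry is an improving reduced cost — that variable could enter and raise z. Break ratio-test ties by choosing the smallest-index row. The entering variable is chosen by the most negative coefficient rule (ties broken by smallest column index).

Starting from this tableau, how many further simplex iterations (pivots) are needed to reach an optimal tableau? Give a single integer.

pivot: c in, s3 out → z = 63/4
pivot: d in, s4 out → z = 309/16
No improving column remains; optimal.

2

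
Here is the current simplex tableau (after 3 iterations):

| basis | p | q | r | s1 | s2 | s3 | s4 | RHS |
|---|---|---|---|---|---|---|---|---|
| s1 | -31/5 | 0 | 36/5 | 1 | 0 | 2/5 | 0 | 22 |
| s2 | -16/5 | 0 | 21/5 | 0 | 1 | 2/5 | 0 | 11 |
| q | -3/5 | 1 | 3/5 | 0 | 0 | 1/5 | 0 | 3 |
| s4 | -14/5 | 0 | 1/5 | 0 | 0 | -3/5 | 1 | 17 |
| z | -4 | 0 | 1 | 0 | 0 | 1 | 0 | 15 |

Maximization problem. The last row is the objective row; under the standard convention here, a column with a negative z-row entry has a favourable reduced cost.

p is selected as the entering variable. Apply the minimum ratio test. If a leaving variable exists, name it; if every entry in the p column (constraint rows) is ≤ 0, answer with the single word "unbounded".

unbounded

p-column entries: row 1: -31/5, row 2: -16/5, row 3: -3/5, row 4: -14/5. All ≤ 0, so p can increase without bound; the LP is unbounded in this direction.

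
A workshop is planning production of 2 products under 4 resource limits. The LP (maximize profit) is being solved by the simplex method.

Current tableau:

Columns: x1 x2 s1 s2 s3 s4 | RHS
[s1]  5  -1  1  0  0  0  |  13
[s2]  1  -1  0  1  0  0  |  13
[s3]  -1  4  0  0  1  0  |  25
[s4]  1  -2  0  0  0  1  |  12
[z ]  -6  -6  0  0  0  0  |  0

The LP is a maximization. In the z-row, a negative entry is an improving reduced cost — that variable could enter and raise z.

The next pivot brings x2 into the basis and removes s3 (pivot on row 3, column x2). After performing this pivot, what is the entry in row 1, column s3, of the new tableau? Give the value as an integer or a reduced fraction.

Pivot element is row 3, column x2: 4.
Normalize row 3: new (row 3, s3) = 1/4 = 1/4.
row 1 ← row 1 − (-1)·(new row 3): 0 − (-1)·(1/4) = 1/4.

1/4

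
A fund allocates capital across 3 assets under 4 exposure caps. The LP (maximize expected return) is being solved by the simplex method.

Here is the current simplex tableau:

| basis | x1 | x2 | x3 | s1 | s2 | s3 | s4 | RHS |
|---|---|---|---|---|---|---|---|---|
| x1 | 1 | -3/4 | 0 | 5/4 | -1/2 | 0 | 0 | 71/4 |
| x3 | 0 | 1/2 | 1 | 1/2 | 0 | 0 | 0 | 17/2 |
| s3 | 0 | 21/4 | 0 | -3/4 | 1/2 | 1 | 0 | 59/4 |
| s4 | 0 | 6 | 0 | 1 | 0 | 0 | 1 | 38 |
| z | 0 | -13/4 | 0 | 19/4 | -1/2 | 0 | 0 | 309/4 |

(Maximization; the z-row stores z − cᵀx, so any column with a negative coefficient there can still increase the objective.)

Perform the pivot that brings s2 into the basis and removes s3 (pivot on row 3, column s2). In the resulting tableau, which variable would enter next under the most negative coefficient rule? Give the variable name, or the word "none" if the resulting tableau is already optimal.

Pivot element 1/2. New z-row = old z-row − (-1/2)·(row 3/(1/2)).
Updated z-row coefficients: x1: 0, x2: 2, x3: 0, s1: 4, s2: 0, s3: 1, s4: 0.
No coefficient is strictly negative; the tableau after this pivot is optimal.

none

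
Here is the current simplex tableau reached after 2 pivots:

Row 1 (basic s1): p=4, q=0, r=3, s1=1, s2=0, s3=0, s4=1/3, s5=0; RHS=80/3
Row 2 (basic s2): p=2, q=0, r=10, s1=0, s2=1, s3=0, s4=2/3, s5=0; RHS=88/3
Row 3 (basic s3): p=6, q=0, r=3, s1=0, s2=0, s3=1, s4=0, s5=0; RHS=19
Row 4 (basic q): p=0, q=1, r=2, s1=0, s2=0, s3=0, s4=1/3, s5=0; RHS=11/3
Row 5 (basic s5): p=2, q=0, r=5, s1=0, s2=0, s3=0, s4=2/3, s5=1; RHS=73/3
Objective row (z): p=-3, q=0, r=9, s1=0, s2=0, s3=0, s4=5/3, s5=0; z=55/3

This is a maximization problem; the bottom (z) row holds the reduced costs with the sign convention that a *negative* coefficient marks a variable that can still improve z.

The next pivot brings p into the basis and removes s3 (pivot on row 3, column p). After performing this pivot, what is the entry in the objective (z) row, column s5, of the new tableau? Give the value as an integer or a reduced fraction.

0

Pivot element is row 3, column p: 6.
Normalize row 3: new (row 3, s5) = 0/6 = 0.
z-row ← z-row − (-3)·(new row 3): 0 − (-3)·0 = 0.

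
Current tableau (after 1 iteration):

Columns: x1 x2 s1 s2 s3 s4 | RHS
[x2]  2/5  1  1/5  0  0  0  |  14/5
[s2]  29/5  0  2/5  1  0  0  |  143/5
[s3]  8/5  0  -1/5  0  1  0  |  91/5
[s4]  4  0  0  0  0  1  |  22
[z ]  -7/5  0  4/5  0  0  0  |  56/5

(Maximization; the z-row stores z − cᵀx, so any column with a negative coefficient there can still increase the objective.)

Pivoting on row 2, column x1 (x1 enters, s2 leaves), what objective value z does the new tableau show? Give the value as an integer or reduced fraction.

525/29

Minimum ratio for x1: (143/5)/(29/5) = 143/29.
z changes by −(z-row coeff of x1)·ratio = −(-7/5)·(143/29) = 1001/145.
New z = 56/5 + (1001/145) = 525/29.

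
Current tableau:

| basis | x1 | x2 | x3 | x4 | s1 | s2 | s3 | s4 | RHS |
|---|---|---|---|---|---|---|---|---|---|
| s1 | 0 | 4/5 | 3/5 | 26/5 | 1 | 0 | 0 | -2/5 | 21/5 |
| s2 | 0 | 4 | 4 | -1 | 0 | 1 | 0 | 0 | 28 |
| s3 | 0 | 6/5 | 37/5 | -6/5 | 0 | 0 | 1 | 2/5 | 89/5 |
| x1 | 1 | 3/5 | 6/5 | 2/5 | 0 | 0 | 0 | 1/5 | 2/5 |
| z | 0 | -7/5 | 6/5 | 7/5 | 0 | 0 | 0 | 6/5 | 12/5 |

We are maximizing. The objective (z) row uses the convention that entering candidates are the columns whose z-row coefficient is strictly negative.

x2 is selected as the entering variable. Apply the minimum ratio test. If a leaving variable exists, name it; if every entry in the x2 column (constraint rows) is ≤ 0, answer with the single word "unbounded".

x1

Ratios: row 1 (s1): (21/5)/(4/5) = 21/4; row 2 (s2): 28/4 = 7; row 3 (s3): (89/5)/(6/5) = 89/6; row 4 (x1): (2/5)/(3/5) = 2/3.
Minimum ratio is in the x1 row, so x1 leaves.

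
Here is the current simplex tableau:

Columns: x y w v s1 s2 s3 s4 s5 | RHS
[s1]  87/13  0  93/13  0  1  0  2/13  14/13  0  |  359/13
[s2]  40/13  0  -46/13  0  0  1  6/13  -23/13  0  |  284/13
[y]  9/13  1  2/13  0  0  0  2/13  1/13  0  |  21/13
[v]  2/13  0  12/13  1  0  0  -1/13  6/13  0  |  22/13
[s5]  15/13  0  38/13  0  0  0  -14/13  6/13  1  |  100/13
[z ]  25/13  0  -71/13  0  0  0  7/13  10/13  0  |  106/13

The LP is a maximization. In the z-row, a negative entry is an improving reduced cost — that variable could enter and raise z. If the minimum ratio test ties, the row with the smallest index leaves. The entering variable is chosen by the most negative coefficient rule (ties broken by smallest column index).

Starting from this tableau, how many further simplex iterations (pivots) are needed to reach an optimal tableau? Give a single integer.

1

pivot: w in, v out → z = 109/6
No improving column remains; optimal.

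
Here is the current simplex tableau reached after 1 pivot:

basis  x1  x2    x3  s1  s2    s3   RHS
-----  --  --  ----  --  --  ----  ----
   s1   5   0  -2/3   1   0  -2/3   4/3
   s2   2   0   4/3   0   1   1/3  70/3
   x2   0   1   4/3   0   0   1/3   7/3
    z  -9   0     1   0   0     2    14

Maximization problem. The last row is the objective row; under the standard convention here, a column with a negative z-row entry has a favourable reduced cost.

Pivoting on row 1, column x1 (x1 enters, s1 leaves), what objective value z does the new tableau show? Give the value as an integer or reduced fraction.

82/5

Minimum ratio for x1: (4/3)/5 = 4/15.
z changes by −(z-row coeff of x1)·ratio = −(-9)·(4/15) = 12/5.
New z = 14 + (12/5) = 82/5.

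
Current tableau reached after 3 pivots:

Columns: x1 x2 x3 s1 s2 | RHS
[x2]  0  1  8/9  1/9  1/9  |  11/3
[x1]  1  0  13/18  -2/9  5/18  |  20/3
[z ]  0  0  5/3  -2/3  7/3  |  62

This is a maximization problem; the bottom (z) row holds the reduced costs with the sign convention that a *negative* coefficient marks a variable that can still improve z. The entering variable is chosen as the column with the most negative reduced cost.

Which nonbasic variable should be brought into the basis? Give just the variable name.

Objective-row coefficients: x1: 0, x2: 0, x3: 5/3, s1: -2/3, s2: 7/3.
The most negative is -2/3 in column s1, so s1 enters.

s1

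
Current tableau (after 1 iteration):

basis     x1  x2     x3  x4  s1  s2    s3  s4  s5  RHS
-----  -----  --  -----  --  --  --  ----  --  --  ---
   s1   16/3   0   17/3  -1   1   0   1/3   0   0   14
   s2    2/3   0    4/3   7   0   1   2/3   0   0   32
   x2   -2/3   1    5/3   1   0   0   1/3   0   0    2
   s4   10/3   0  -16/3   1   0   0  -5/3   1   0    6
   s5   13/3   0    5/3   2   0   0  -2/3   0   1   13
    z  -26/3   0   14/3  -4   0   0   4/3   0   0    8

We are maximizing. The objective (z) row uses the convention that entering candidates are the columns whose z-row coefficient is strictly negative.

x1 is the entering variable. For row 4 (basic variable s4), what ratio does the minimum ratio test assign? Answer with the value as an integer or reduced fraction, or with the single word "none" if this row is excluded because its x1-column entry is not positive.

Ratio = RHS / (x1 entry) = 6 / (10/3) = 9/5.

9/5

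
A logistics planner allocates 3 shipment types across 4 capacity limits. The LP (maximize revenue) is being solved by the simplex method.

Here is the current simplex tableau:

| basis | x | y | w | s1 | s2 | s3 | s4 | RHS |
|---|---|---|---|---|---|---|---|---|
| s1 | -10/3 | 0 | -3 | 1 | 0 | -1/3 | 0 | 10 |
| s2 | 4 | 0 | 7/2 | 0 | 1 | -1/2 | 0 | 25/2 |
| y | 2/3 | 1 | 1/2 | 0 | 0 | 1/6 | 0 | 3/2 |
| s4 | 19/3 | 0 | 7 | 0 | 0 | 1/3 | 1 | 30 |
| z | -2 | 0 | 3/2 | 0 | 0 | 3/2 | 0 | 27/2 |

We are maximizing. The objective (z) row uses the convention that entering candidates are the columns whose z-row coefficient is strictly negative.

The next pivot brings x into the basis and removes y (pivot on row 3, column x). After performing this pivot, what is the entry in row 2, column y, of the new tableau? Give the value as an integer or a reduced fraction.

-6

Pivot element is row 3, column x: 2/3.
Normalize row 3: new (row 3, y) = 1/(2/3) = 3/2.
row 2 ← row 2 − 4·(new row 3): 0 − 4·(3/2) = -6.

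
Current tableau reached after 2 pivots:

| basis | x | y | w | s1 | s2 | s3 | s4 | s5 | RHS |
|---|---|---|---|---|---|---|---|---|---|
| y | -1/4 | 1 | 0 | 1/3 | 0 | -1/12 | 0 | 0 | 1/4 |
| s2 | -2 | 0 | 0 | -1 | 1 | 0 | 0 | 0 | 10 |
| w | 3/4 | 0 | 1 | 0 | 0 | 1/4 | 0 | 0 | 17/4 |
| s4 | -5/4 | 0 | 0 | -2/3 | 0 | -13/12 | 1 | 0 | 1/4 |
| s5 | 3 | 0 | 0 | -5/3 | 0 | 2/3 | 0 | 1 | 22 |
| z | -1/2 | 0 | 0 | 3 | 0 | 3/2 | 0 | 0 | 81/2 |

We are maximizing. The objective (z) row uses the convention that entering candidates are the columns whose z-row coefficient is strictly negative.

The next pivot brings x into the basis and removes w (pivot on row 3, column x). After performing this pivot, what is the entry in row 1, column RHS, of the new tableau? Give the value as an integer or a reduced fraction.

5/3

Pivot element is row 3, column x: 3/4.
Normalize row 3: new (row 3, RHS) = (17/4)/(3/4) = 17/3.
row 1 ← row 1 − (-1/4)·(new row 3): 1/4 − (-1/4)·(17/3) = 5/3.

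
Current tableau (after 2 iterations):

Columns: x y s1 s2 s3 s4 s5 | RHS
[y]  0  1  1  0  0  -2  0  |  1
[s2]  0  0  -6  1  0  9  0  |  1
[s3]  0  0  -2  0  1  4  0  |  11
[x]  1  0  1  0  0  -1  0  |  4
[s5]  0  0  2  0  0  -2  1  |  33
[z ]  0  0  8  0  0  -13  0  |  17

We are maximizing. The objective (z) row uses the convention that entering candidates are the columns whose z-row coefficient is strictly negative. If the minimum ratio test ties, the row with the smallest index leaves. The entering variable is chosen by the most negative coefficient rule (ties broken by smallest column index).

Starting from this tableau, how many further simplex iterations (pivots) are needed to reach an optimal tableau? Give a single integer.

2

pivot: s4 in, s2 out → z = 166/9
pivot: s1 in, x out → z = 80/3
No improving column remains; optimal.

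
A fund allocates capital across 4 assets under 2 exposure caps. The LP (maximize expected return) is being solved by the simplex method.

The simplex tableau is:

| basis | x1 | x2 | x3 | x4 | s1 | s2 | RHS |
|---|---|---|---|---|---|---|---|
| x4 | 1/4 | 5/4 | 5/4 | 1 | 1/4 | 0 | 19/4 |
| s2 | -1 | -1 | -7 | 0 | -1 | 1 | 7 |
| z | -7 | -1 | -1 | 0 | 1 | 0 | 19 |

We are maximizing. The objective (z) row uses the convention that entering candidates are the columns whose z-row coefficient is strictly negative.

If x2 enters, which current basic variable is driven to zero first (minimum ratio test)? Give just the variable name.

x4

Ratios: row 1 (x4): (19/4)/(5/4) = 19/5; row 2 (s2): entry -1 ≤ 0, skip.
Minimum ratio 19/5 is in the x4 row, so x4 leaves.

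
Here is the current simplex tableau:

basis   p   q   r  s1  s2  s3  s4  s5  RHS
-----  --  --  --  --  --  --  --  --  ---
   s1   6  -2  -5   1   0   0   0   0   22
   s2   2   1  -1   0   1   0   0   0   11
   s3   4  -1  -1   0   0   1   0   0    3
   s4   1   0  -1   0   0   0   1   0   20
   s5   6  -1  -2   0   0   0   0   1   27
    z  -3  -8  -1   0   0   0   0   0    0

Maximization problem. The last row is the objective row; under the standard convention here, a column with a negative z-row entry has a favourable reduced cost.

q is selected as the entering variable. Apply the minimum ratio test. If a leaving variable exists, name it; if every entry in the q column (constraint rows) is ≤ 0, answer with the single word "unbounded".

Ratios: row 1 (s1): entry -2 ≤ 0, skip; row 2 (s2): 11/1 = 11; row 3 (s3): entry -1 ≤ 0, skip; row 4 (s4): entry 0 ≤ 0, skip; row 5 (s5): entry -1 ≤ 0, skip.
Minimum ratio is in the s2 row, so s2 leaves.

s2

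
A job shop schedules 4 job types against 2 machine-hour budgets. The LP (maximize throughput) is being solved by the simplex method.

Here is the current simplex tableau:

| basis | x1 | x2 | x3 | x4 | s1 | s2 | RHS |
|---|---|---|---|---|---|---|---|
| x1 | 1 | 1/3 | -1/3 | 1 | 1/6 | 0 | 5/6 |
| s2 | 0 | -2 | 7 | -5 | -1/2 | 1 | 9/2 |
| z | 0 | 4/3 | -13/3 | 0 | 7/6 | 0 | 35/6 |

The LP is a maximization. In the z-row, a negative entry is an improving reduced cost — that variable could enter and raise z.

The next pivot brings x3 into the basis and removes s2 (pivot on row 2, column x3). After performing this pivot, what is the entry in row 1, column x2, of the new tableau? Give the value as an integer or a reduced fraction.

5/21

Pivot element is row 2, column x3: 7.
Normalize row 2: new (row 2, x2) = (-2)/7 = -2/7.
row 1 ← row 1 − (-1/3)·(new row 2): 1/3 − (-1/3)·(-2/7) = 5/21.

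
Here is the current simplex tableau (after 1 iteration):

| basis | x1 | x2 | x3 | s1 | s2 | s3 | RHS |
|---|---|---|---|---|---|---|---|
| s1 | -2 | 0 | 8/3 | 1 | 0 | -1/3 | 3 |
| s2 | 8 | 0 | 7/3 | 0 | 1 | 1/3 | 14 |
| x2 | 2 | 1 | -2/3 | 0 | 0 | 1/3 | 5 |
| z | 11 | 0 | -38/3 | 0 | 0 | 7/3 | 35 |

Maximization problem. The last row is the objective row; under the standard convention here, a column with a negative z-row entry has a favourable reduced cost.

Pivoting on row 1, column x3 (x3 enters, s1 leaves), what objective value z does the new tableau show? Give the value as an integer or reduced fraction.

197/4

Minimum ratio for x3: 3/(8/3) = 9/8.
z changes by −(z-row coeff of x3)·ratio = −(-38/3)·(9/8) = 57/4.
New z = 35 + (57/4) = 197/4.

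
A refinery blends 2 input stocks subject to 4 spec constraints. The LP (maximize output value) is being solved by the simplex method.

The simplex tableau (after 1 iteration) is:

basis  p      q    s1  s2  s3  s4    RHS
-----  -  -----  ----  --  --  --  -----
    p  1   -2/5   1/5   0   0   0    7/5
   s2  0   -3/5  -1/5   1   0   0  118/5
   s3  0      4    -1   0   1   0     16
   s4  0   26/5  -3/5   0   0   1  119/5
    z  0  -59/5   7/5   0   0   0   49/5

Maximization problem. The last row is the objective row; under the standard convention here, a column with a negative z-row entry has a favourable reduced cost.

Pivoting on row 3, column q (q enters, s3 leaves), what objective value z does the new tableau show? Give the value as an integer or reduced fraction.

57

Minimum ratio for q: 16/4 = 4.
z changes by −(z-row coeff of q)·ratio = −(-59/5)·4 = 236/5.
New z = 49/5 + (236/5) = 57.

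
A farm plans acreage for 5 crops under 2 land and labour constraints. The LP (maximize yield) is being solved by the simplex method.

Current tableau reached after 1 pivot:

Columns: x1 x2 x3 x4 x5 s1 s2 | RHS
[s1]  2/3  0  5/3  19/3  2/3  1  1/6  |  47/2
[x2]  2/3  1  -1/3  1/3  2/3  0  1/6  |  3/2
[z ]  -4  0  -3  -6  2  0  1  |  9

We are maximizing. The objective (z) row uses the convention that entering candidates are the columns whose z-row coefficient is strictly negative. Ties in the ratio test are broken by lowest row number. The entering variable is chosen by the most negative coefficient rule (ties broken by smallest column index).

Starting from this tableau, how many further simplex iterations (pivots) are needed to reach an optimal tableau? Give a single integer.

3

pivot: x4 in, s1 out → z = 594/19
pivot: x1 in, x2 out → z = 98/3
pivot: x3 in, x4 out → z = 73
No improving column remains; optimal.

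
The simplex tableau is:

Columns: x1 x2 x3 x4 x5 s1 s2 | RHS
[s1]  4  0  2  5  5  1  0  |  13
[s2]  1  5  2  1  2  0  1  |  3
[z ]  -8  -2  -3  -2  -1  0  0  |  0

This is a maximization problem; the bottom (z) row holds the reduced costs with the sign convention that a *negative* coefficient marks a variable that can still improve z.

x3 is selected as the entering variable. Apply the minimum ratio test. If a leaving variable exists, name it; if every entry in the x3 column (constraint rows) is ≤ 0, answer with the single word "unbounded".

Ratios: row 1 (s1): 13/2 = 13/2; row 2 (s2): 3/2 = 3/2.
Minimum ratio is in the s2 row, so s2 leaves.

s2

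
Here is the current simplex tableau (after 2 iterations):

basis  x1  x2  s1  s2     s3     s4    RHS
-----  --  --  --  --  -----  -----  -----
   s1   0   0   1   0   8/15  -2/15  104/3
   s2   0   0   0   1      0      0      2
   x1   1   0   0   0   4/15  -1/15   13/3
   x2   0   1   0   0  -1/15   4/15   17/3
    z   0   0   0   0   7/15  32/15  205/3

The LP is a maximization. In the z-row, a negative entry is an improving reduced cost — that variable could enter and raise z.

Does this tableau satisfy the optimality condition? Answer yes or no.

No objective-row coefficient is strictly negative, so no entering variable exists; the tableau is optimal.

yes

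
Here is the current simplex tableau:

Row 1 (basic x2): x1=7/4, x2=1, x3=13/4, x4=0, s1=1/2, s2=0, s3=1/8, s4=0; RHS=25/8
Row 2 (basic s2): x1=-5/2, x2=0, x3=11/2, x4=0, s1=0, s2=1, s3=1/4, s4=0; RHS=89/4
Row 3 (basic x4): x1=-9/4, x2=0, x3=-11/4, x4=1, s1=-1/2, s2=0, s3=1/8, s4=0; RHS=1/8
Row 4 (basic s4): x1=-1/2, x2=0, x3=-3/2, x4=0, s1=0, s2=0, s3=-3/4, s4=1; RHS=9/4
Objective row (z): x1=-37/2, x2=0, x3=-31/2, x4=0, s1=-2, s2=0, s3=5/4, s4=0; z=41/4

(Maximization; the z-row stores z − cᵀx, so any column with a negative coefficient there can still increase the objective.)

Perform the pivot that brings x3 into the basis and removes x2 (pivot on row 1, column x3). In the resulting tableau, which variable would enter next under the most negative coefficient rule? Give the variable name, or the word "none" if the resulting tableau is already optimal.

x1

Pivot element 13/4. New z-row = old z-row − (-31/2)·(row 1/(13/4)).
Updated z-row coefficients: x1: -132/13, x2: 62/13, x3: 0, x4: 0, s1: 5/13, s2: 0, s3: 24/13, s4: 0.
The most negative is -132/13 in column x1, so x1 would enter next.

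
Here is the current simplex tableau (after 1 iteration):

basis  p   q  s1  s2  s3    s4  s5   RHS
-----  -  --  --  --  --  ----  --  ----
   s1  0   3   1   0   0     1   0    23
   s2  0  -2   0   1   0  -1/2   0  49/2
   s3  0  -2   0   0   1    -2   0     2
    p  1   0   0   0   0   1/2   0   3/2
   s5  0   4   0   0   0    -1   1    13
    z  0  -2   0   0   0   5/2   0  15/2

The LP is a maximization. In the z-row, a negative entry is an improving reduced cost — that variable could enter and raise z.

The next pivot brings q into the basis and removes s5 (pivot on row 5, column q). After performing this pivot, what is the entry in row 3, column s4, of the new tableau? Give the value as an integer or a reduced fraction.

-5/2

Pivot element is row 5, column q: 4.
Normalize row 5: new (row 5, s4) = (-1)/4 = -1/4.
row 3 ← row 3 − (-2)·(new row 5): -2 − (-2)·(-1/4) = -5/2.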